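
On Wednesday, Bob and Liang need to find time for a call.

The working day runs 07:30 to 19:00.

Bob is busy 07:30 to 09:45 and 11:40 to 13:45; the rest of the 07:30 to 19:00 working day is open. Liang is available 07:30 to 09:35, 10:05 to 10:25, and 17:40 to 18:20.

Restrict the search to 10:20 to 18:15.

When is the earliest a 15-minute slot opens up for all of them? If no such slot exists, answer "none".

Bob free within 07:30–19:00: 09:45–11:40, 13:45–19:00.
Bob ∩ Liang: 10:05–10:25, 17:40–18:20.
Restricted to 10:20–18:15: 10:20–10:25, 17:40–18:15.
Windows ≥ 15 min: 17:40–18:15.
Earliest such window starts at 17:40.

17:40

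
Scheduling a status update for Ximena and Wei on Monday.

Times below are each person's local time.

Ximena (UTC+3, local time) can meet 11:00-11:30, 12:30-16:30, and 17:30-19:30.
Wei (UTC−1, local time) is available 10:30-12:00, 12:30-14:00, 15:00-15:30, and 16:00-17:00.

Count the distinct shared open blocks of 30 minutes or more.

3

Ximena → UTC: 08:00–08:30, 09:30–13:30, 14:30–16:30.
Wei → UTC: 11:30–13:00, 13:30–15:00, 16:00–16:30, 17:00–18:00.
Ximena ∩ Wei: 11:30–13:00, 14:30–15:00, 16:00–16:30.
Windows ≥ 30 min: 11:30–13:00, 14:30–15:00, 16:00–16:30.
That's 3 windows.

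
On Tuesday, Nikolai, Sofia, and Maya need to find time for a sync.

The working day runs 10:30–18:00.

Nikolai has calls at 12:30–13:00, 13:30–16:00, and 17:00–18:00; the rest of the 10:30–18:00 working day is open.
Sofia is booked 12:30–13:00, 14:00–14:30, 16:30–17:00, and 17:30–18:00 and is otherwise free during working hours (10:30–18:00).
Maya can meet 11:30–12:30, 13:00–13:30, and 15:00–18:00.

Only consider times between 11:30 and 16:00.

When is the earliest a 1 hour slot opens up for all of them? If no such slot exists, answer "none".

Nikolai free within 10:30–18:00: 10:30–12:30, 13:00–13:30, 16:00–17:00.
Sofia free within 10:30–18:00: 10:30–12:30, 13:00–14:00, 14:30–16:30, 17:00–17:30.
Nikolai ∩ Sofia: 10:30–12:30, 13:00–13:30, 16:00–16:30.
Nikolai ∩ Sofia ∩ Maya: 11:30–12:30, 13:00–13:30, 16:00–16:30.
Restricted to 11:30–16:00: 11:30–12:30, 13:00–13:30.
Windows ≥ 60 min: 11:30–12:30.
Earliest such window starts at 11:30.

11:30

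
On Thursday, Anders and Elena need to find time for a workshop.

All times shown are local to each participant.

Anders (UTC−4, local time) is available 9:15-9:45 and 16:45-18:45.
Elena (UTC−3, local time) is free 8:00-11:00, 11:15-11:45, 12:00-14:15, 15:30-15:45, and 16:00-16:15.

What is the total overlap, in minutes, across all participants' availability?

Anders → UTC: 13:15–13:45, 20:45–22:45.
Elena → UTC: 11:00–14:00, 14:15–14:45, 15:00–17:15, 18:30–18:45, 19:00–19:15.
Anders ∩ Elena: 13:15–13:45.
Total common minutes: 30.

30 minutes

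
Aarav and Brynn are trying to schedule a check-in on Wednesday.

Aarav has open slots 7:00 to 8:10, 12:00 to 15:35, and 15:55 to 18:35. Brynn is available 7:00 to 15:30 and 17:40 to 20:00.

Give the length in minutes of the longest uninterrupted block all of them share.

210 minutes

Aarav ∩ Brynn: 07:00–08:10, 12:00–15:30, 17:40–18:35.
Common window lengths: 70, 210, 55 min; longest is 210.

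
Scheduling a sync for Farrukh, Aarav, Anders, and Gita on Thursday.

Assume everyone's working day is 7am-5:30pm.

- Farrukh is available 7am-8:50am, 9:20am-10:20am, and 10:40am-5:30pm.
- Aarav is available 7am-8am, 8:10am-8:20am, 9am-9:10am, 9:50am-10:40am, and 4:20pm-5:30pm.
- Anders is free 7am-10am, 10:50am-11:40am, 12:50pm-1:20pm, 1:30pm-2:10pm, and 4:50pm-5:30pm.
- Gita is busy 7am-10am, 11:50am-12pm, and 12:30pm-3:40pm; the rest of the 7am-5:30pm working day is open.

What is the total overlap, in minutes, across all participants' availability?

Gita free within 07:00–17:30: 10:00–11:50, 12:00–12:30, 15:40–17:30.
Farrukh ∩ Aarav: 07:00–08:00, 08:10–08:20, 09:50–10:20, 16:20–17:30.
Farrukh ∩ Aarav ∩ Anders: 07:00–08:00, 08:10–08:20, 09:50–10:00, 16:50–17:30.
Farrukh ∩ Aarav ∩ Anders ∩ Gita: 16:50–17:30.
Total common minutes: 40.

40 minutes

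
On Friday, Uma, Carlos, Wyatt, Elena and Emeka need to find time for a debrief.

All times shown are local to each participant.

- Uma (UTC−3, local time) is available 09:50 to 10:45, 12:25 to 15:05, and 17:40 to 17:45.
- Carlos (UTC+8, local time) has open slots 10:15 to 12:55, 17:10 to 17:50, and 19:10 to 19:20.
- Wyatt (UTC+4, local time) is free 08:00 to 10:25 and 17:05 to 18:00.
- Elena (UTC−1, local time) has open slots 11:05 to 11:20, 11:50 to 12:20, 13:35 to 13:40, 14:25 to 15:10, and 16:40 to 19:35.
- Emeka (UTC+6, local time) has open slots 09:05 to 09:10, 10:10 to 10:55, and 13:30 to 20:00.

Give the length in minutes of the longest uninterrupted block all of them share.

0 minutes

Uma → UTC: 12:50–13:45, 15:25–18:05, 20:40–20:45.
Carlos → UTC: 02:15–04:55, 09:10–09:50, 11:10–11:20.
Wyatt → UTC: 04:00–06:25, 13:05–14:00.
Elena → UTC: 12:05–12:20, 12:50–13:20, 14:35–14:40, 15:25–16:10, 17:40–20:35.
Emeka → UTC: 03:05–03:10, 04:10–04:55, 07:30–14:00.
Uma ∩ Carlos: (none).
Uma ∩ Carlos ∩ Wyatt: (none).
Uma ∩ Carlos ∩ Wyatt ∩ Elena: (none).
Uma ∩ Carlos ∩ Wyatt ∩ Elena ∩ Emeka: (none).
No common window.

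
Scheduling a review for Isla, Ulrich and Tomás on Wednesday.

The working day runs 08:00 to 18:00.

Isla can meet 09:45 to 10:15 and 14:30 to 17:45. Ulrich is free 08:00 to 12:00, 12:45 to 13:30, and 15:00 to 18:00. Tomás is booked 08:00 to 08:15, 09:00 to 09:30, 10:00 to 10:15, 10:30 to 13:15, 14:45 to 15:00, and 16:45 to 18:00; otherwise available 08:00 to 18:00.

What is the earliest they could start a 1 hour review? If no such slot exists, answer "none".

15:00

Tomás free within 08:00–18:00: 08:15–09:00, 09:30–10:00, 10:15–10:30, 13:15–14:45, 15:00–16:45.
Isla ∩ Ulrich: 09:45–10:15, 15:00–17:45.
Isla ∩ Ulrich ∩ Tomás: 09:45–10:00, 15:00–16:45.
Windows ≥ 60 min: 15:00–16:45.
Earliest such window starts at 15:00.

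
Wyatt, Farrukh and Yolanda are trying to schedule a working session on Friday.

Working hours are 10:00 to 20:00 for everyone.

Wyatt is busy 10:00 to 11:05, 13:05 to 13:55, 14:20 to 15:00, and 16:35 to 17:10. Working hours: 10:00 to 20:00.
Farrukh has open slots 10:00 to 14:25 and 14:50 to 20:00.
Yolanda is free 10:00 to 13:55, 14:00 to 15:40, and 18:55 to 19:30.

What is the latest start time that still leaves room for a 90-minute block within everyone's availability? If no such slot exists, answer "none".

Wyatt free within 10:00–20:00: 11:05–13:05, 13:55–14:20, 15:00–16:35, 17:10–20:00.
Wyatt ∩ Farrukh: 11:05–13:05, 13:55–14:20, 15:00–16:35, 17:10–20:00.
Wyatt ∩ Farrukh ∩ Yolanda: 11:05–13:05, 14:00–14:20, 15:00–15:40, 18:55–19:30.
Windows ≥ 90 min: 11:05–13:05.
Latest start in the last window 11:05–13:05 is 13:05 − 90 min = 11:35.

11:35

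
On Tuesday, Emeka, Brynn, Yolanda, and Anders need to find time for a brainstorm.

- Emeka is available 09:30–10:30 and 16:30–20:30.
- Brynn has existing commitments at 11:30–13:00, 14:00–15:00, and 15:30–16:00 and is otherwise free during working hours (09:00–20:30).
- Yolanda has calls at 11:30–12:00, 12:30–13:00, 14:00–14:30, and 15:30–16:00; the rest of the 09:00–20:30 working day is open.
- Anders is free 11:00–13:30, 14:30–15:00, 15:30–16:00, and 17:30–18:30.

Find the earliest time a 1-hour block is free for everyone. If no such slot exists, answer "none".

17:30

Brynn free within 09:00–20:30: 09:00–11:30, 13:00–14:00, 15:00–15:30, 16:00–20:30.
Yolanda free within 09:00–20:30: 09:00–11:30, 12:00–12:30, 13:00–14:00, 14:30–15:30, 16:00–20:30.
Emeka ∩ Brynn: 09:30–10:30, 16:30–20:30.
Emeka ∩ Brynn ∩ Yolanda: 09:30–10:30, 16:30–20:30.
Emeka ∩ Brynn ∩ Yolanda ∩ Anders: 17:30–18:30.
Windows ≥ 60 min: 17:30–18:30.
Earliest such window starts at 17:30.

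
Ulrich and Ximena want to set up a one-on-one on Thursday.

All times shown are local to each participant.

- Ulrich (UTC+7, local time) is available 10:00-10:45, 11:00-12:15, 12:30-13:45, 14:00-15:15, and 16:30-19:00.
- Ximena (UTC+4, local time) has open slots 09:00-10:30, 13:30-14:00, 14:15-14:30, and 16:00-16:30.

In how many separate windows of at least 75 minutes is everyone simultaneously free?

0

Ulrich → UTC: 03:00–03:45, 04:00–05:15, 05:30–06:45, 07:00–08:15, 09:30–12:00.
Ximena → UTC: 05:00–06:30, 09:30–10:00, 10:15–10:30, 12:00–12:30.
Ulrich ∩ Ximena: 05:00–05:15, 05:30–06:30, 09:30–10:00, 10:15–10:30.
Windows ≥ 75 min: (none).
That's 0 windows.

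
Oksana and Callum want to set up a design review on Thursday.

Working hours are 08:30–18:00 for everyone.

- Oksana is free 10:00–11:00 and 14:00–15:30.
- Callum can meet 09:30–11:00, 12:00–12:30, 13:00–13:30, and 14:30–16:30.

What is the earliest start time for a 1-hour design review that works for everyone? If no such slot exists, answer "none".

10:00

Oksana ∩ Callum: 10:00–11:00, 14:30–15:30.
Windows ≥ 60 min: 10:00–11:00, 14:30–15:30.
Earliest such window starts at 10:00.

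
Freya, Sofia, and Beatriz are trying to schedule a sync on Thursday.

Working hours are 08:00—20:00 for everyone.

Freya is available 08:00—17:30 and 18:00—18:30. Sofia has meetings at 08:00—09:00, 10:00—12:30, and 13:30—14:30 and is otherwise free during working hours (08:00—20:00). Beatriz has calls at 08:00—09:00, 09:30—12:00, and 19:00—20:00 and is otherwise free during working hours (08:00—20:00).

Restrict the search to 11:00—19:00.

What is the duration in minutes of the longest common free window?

180 minutes

Sofia free within 08:00–20:00: 09:00–10:00, 12:30–13:30, 14:30–20:00.
Beatriz free within 08:00–20:00: 09:00–09:30, 12:00–19:00.
Freya ∩ Sofia: 09:00–10:00, 12:30–13:30, 14:30–17:30, 18:00–18:30.
Freya ∩ Sofia ∩ Beatriz: 09:00–09:30, 12:30–13:30, 14:30–17:30, 18:00–18:30.
Restricted to 11:00–19:00: 12:30–13:30, 14:30–17:30, 18:00–18:30.
Common window lengths: 60, 180, 30 min; longest is 180.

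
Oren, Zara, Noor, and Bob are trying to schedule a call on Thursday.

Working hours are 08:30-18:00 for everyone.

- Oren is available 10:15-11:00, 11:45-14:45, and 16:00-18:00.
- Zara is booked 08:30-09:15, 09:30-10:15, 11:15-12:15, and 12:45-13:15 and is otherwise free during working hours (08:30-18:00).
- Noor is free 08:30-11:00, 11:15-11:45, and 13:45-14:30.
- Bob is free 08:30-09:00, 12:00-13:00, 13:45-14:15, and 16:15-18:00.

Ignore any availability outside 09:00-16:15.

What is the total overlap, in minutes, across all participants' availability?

30 minutes

Zara free within 08:30–18:00: 09:15–09:30, 10:15–11:15, 12:15–12:45, 13:15–18:00.
Oren ∩ Zara: 10:15–11:00, 12:15–12:45, 13:15–14:45, 16:00–18:00.
Oren ∩ Zara ∩ Noor: 10:15–11:00, 13:45–14:30.
Oren ∩ Zara ∩ Noor ∩ Bob: 13:45–14:15.
Restricted to 09:00–16:15: 13:45–14:15.
Total common minutes: 30.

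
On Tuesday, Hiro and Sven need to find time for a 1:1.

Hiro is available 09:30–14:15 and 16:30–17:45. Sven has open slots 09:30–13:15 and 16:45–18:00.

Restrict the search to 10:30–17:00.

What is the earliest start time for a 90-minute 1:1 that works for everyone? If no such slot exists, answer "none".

10:30

Hiro ∩ Sven: 09:30–13:15, 16:45–17:45.
Restricted to 10:30–17:00: 10:30–13:15, 16:45–17:00.
Windows ≥ 90 min: 10:30–13:15.
Earliest such window starts at 10:30.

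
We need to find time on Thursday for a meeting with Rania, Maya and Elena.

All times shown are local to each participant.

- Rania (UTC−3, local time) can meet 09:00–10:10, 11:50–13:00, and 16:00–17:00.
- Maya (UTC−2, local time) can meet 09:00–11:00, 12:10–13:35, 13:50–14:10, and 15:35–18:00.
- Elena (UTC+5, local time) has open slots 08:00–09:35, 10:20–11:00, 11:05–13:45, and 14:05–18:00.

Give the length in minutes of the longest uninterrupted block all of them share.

60 minutes

Rania → UTC: 12:00–13:10, 14:50–16:00, 19:00–20:00.
Maya → UTC: 11:00–13:00, 14:10–15:35, 15:50–16:10, 17:35–20:00.
Elena → UTC: 03:00–04:35, 05:20–06:00, 06:05–08:45, 09:05–13:00.
Rania ∩ Maya: 12:00–13:00, 14:50–15:35, 15:50–16:00, 19:00–20:00.
Rania ∩ Maya ∩ Elena: 12:00–13:00.
Single common window of 60 minutes.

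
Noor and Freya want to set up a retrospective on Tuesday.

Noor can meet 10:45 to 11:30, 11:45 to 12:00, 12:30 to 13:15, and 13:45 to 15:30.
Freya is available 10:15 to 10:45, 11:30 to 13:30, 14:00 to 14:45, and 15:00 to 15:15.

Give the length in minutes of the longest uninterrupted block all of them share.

45 minutes

Noor ∩ Freya: 11:45–12:00, 12:30–13:15, 14:00–14:45, 15:00–15:15.
Common window lengths: 15, 45, 45, 15 min; longest is 45.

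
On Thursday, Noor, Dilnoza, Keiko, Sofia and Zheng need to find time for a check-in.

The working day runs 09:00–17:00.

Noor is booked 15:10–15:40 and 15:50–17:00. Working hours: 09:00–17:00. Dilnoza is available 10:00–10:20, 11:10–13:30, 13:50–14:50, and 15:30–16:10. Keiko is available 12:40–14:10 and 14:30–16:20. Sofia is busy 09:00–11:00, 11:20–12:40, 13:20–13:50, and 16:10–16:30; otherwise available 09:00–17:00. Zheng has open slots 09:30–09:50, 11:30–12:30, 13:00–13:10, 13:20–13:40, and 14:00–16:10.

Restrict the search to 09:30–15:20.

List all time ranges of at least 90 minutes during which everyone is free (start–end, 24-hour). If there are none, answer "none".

none

Noor free within 09:00–17:00: 09:00–15:10, 15:40–15:50.
Sofia free within 09:00–17:00: 11:00–11:20, 12:40–13:20, 13:50–16:10, 16:30–17:00.
Noor ∩ Dilnoza: 10:00–10:20, 11:10–13:30, 13:50–14:50, 15:40–15:50.
Noor ∩ Dilnoza ∩ Keiko: 12:40–13:30, 13:50–14:10, 14:30–14:50, 15:40–15:50.
Noor ∩ Dilnoza ∩ Keiko ∩ Sofia: 12:40–13:20, 13:50–14:10, 14:30–14:50, 15:40–15:50.
Noor ∩ Dilnoza ∩ Keiko ∩ Sofia ∩ Zheng: 13:00–13:10, 14:00–14:10, 14:30–14:50, 15:40–15:50.
Restricted to 09:30–15:20: 13:00–13:10, 14:00–14:10, 14:30–14:50.
Windows ≥ 90 min: (none).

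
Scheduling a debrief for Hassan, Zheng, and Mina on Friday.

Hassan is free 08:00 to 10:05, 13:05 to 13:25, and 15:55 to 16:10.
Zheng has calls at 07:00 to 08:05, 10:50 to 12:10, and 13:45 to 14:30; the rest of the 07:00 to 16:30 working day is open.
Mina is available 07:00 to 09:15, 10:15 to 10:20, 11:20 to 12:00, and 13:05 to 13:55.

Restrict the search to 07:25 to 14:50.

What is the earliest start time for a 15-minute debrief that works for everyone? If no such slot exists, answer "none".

Zheng free within 07:00–16:30: 08:05–10:50, 12:10–13:45, 14:30–16:30.
Hassan ∩ Zheng: 08:05–10:05, 13:05–13:25, 15:55–16:10.
Hassan ∩ Zheng ∩ Mina: 08:05–09:15, 13:05–13:25.
Restricted to 07:25–14:50: 08:05–09:15, 13:05–13:25.
Windows ≥ 15 min: 08:05–09:15, 13:05–13:25.
Earliest such window starts at 08:05.

08:05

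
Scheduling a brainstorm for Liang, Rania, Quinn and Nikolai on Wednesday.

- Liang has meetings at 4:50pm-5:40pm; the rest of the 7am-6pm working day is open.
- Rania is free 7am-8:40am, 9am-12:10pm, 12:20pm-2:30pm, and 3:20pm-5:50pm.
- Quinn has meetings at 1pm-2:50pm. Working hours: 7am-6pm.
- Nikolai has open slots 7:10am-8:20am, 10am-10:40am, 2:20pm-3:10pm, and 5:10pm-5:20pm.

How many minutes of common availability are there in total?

Liang free within 07:00–18:00: 07:00–16:50, 17:40–18:00.
Quinn free within 07:00–18:00: 07:00–13:00, 14:50–18:00.
Liang ∩ Rania: 07:00–08:40, 09:00–12:10, 12:20–14:30, 15:20–16:50, 17:40–17:50.
Liang ∩ Rania ∩ Quinn: 07:00–08:40, 09:00–12:10, 12:20–13:00, 15:20–16:50, 17:40–17:50.
Liang ∩ Rania ∩ Quinn ∩ Nikolai: 07:10–08:20, 10:00–10:40.
Total common minutes: 70 + 40 = 110.

110 minutes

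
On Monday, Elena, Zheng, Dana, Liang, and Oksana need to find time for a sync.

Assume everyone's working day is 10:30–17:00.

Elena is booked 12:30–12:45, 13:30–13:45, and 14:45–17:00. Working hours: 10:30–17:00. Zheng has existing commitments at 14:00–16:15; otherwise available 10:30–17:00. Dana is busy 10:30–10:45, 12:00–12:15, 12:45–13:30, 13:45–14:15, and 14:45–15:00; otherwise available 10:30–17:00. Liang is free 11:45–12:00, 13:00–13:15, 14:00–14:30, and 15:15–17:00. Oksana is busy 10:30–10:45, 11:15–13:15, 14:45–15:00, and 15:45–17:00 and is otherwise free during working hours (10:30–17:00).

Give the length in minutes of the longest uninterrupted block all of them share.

0 minutes

Elena free within 10:30–17:00: 10:30–12:30, 12:45–13:30, 13:45–14:45.
Zheng free within 10:30–17:00: 10:30–14:00, 16:15–17:00.
Dana free within 10:30–17:00: 10:45–12:00, 12:15–12:45, 13:30–13:45, 14:15–14:45, 15:00–17:00.
Oksana free within 10:30–17:00: 10:45–11:15, 13:15–14:45, 15:00–15:45.
Elena ∩ Zheng: 10:30–12:30, 12:45–13:30, 13:45–14:00.
Elena ∩ Zheng ∩ Dana: 10:45–12:00, 12:15–12:30.
Elena ∩ Zheng ∩ Dana ∩ Liang: 11:45–12:00.
Elena ∩ Zheng ∩ Dana ∩ Liang ∩ Oksana: (none).
No common window.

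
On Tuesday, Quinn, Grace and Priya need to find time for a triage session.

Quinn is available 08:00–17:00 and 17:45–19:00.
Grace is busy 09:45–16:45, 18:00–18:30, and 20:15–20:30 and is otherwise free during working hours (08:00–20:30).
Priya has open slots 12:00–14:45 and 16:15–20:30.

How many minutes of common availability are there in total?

60 minutes

Grace free within 08:00–20:30: 08:00–09:45, 16:45–18:00, 18:30–20:15.
Quinn ∩ Grace: 08:00–09:45, 16:45–17:00, 17:45–18:00, 18:30–19:00.
Quinn ∩ Grace ∩ Priya: 16:45–17:00, 17:45–18:00, 18:30–19:00.
Total common minutes: 15 + 15 + 30 = 60.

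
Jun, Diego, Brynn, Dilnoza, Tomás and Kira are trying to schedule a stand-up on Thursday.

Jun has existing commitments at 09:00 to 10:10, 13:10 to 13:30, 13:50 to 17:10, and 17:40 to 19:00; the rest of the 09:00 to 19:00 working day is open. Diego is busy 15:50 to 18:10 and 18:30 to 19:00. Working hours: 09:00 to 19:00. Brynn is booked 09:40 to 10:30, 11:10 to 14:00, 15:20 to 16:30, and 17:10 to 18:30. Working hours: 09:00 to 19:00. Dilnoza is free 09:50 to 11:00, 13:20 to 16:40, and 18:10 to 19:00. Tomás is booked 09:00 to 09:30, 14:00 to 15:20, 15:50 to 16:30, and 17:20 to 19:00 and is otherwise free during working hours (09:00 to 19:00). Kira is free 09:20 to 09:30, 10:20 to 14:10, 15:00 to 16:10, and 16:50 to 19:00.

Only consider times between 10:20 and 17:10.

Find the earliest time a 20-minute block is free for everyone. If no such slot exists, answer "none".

10:30

Jun free within 09:00–19:00: 10:10–13:10, 13:30–13:50, 17:10–17:40.
Diego free within 09:00–19:00: 09:00–15:50, 18:10–18:30.
Brynn free within 09:00–19:00: 09:00–09:40, 10:30–11:10, 14:00–15:20, 16:30–17:10, 18:30–19:00.
Tomás free within 09:00–19:00: 09:30–14:00, 15:20–15:50, 16:30–17:20.
Jun ∩ Diego: 10:10–13:10, 13:30–13:50.
Jun ∩ Diego ∩ Brynn: 10:30–11:10.
Jun ∩ Diego ∩ Brynn ∩ Dilnoza: 10:30–11:00.
Jun ∩ Diego ∩ Brynn ∩ Dilnoza ∩ Tomás: 10:30–11:00.
Jun ∩ Diego ∩ Brynn ∩ Dilnoza ∩ Tomás ∩ Kira: 10:30–11:00.
Restricted to 10:20–17:10: 10:30–11:00.
Windows ≥ 20 min: 10:30–11:00.
Earliest such window starts at 10:30.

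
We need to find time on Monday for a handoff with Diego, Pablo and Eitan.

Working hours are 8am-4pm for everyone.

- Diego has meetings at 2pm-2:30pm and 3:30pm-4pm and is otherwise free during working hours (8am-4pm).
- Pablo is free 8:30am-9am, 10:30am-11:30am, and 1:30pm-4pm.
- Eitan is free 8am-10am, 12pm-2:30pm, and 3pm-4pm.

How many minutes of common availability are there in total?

Diego free within 08:00–16:00: 08:00–14:00, 14:30–15:30.
Diego ∩ Pablo: 08:30–09:00, 10:30–11:30, 13:30–14:00, 14:30–15:30.
Diego ∩ Pablo ∩ Eitan: 08:30–09:00, 13:30–14:00, 15:00–15:30.
Total common minutes: 30 + 30 + 30 = 90.

90 minutes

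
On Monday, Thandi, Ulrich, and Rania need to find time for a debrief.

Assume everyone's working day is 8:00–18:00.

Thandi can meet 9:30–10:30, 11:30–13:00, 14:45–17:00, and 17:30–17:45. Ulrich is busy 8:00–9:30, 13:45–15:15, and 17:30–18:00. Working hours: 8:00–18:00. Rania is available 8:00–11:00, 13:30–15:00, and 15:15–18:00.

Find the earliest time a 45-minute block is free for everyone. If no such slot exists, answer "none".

09:30

Ulrich free within 08:00–18:00: 09:30–13:45, 15:15–17:30.
Thandi ∩ Ulrich: 09:30–10:30, 11:30–13:00, 15:15–17:00.
Thandi ∩ Ulrich ∩ Rania: 09:30–10:30, 15:15–17:00.
Windows ≥ 45 min: 09:30–10:30, 15:15–17:00.
Earliest such window starts at 09:30.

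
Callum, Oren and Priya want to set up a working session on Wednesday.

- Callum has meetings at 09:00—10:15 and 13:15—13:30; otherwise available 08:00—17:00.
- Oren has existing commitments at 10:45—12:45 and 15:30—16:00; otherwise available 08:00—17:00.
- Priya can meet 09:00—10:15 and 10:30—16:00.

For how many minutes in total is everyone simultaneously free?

Callum free within 08:00–17:00: 08:00–09:00, 10:15–13:15, 13:30–17:00.
Oren free within 08:00–17:00: 08:00–10:45, 12:45–15:30, 16:00–17:00.
Callum ∩ Oren: 08:00–09:00, 10:15–10:45, 12:45–13:15, 13:30–15:30, 16:00–17:00.
Callum ∩ Oren ∩ Priya: 10:30–10:45, 12:45–13:15, 13:30–15:30.
Total common minutes: 15 + 30 + 120 = 165.

165 minutes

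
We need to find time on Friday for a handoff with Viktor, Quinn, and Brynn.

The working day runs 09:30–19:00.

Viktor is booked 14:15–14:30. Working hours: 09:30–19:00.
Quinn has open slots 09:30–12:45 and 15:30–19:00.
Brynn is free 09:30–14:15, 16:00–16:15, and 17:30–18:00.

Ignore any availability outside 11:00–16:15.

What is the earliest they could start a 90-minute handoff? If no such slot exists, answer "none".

Viktor free within 09:30–19:00: 09:30–14:15, 14:30–19:00.
Viktor ∩ Quinn: 09:30–12:45, 15:30–19:00.
Viktor ∩ Quinn ∩ Brynn: 09:30–12:45, 16:00–16:15, 17:30–18:00.
Restricted to 11:00–16:15: 11:00–12:45, 16:00–16:15.
Windows ≥ 90 min: 11:00–12:45.
Earliest such window starts at 11:00.

11:00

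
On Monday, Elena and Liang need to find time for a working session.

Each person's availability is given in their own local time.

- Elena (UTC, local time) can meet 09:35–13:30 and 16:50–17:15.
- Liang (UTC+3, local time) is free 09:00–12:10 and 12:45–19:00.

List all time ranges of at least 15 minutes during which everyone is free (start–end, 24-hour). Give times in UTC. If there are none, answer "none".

09:45–13:30

Elena → UTC: 09:35–13:30, 16:50–17:15.
Liang → UTC: 06:00–09:10, 09:45–16:00.
Elena ∩ Liang: 09:45–13:30.
Windows ≥ 15 min: 09:45–13:30.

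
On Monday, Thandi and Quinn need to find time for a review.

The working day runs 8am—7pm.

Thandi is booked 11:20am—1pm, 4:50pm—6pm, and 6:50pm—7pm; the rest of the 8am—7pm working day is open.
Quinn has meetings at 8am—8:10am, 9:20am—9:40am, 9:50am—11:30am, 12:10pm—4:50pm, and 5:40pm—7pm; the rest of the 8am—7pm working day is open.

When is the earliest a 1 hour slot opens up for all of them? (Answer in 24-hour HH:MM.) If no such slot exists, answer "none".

Thandi free within 08:00–19:00: 08:00–11:20, 13:00–16:50, 18:00–18:50.
Quinn free within 08:00–19:00: 08:10–09:20, 09:40–09:50, 11:30–12:10, 16:50–17:40.
Thandi ∩ Quinn: 08:10–09:20, 09:40–09:50.
Windows ≥ 60 min: 08:10–09:20.
Earliest such window starts at 08:10.

08:10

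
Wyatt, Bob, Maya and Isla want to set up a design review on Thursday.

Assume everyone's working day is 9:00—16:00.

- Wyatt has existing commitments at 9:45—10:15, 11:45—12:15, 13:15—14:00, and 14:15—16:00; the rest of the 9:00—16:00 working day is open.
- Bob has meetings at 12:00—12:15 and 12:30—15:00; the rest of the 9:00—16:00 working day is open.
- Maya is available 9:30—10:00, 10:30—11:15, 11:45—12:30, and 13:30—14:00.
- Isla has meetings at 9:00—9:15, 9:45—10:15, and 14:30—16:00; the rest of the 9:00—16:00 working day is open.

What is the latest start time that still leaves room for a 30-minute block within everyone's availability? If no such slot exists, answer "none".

Wyatt free within 09:00–16:00: 09:00–09:45, 10:15–11:45, 12:15–13:15, 14:00–14:15.
Bob free within 09:00–16:00: 09:00–12:00, 12:15–12:30, 15:00–16:00.
Isla free within 09:00–16:00: 09:15–09:45, 10:15–14:30.
Wyatt ∩ Bob: 09:00–09:45, 10:15–11:45, 12:15–12:30.
Wyatt ∩ Bob ∩ Maya: 09:30–09:45, 10:30–11:15, 12:15–12:30.
Wyatt ∩ Bob ∩ Maya ∩ Isla: 09:30–09:45, 10:30–11:15, 12:15–12:30.
Windows ≥ 30 min: 10:30–11:15.
Latest start in the last window 10:30–11:15 is 11:15 − 30 min = 10:45.

10:45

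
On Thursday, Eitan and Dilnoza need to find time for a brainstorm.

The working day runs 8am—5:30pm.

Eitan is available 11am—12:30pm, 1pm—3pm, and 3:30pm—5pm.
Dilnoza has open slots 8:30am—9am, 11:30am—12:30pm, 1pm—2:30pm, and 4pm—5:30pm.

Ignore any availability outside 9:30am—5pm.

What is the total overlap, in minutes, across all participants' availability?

210 minutes

Eitan ∩ Dilnoza: 11:30–12:30, 13:00–14:30, 16:00–17:00.
Restricted to 09:30–17:00: 11:30–12:30, 13:00–14:30, 16:00–17:00.
Total common minutes: 60 + 90 + 60 = 210.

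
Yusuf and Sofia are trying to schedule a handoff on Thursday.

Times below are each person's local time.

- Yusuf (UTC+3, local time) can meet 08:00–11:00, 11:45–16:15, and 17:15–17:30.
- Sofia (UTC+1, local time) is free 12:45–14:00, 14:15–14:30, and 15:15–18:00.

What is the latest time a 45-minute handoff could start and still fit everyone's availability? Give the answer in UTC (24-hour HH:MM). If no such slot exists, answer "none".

Yusuf → UTC: 05:00–08:00, 08:45–13:15, 14:15–14:30.
Sofia → UTC: 11:45–13:00, 13:15–13:30, 14:15–17:00.
Yusuf ∩ Sofia: 11:45–13:00, 14:15–14:30.
Windows ≥ 45 min: 11:45–13:00.
Latest start in the last window 11:45–13:00 is 13:00 − 45 min = 12:15.

12:15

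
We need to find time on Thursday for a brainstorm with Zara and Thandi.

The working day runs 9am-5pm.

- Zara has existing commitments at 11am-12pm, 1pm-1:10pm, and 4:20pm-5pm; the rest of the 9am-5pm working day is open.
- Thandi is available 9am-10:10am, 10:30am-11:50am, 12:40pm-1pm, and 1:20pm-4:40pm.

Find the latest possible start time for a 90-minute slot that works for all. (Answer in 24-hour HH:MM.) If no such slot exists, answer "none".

14:50

Zara free within 09:00–17:00: 09:00–11:00, 12:00–13:00, 13:10–16:20.
Zara ∩ Thandi: 09:00–10:10, 10:30–11:00, 12:40–13:00, 13:20–16:20.
Windows ≥ 90 min: 13:20–16:20.
Latest start in the last window 13:20–16:20 is 16:20 − 90 min = 14:50.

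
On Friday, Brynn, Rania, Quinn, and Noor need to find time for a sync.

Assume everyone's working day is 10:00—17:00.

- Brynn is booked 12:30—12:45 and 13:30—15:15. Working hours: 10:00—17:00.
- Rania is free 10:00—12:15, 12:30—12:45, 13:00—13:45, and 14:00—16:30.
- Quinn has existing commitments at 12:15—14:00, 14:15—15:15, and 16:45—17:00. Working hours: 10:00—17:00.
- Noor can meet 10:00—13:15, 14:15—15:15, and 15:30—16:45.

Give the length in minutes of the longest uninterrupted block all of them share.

Brynn free within 10:00–17:00: 10:00–12:30, 12:45–13:30, 15:15–17:00.
Quinn free within 10:00–17:00: 10:00–12:15, 14:00–14:15, 15:15–16:45.
Brynn ∩ Rania: 10:00–12:15, 13:00–13:30, 15:15–16:30.
Brynn ∩ Rania ∩ Quinn: 10:00–12:15, 15:15–16:30.
Brynn ∩ Rania ∩ Quinn ∩ Noor: 10:00–12:15, 15:30–16:30.
Common window lengths: 135, 60 min; longest is 135.

135 minutes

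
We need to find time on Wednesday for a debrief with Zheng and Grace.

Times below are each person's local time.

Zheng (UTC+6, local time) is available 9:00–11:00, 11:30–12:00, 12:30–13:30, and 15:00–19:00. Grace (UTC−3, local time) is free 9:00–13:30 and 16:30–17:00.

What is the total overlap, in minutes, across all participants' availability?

Zheng → UTC: 03:00–05:00, 05:30–06:00, 06:30–07:30, 09:00–13:00.
Grace → UTC: 12:00–16:30, 19:30–20:00.
Zheng ∩ Grace: 12:00–13:00.
Total common minutes: 60.

60 minutes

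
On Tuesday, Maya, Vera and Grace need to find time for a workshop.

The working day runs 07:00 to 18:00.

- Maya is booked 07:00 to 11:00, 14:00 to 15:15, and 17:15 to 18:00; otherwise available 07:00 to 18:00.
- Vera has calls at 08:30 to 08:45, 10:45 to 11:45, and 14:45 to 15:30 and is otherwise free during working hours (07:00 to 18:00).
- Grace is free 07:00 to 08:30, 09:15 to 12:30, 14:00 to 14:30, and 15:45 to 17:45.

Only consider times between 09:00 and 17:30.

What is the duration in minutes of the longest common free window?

Maya free within 07:00–18:00: 11:00–14:00, 15:15–17:15.
Vera free within 07:00–18:00: 07:00–08:30, 08:45–10:45, 11:45–14:45, 15:30–18:00.
Maya ∩ Vera: 11:45–14:00, 15:30–17:15.
Maya ∩ Vera ∩ Grace: 11:45–12:30, 15:45–17:15.
Restricted to 09:00–17:30: 11:45–12:30, 15:45–17:15.
Common window lengths: 45, 90 min; longest is 90.

90 minutes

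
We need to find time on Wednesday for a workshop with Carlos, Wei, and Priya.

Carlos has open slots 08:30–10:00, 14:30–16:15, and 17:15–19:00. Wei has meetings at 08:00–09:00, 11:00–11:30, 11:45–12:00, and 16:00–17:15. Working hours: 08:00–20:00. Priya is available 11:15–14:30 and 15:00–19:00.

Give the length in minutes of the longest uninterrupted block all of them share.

105 minutes

Wei free within 08:00–20:00: 09:00–11:00, 11:30–11:45, 12:00–16:00, 17:15–20:00.
Carlos ∩ Wei: 09:00–10:00, 14:30–16:00, 17:15–19:00.
Carlos ∩ Wei ∩ Priya: 15:00–16:00, 17:15–19:00.
Common window lengths: 60, 105 min; longest is 105.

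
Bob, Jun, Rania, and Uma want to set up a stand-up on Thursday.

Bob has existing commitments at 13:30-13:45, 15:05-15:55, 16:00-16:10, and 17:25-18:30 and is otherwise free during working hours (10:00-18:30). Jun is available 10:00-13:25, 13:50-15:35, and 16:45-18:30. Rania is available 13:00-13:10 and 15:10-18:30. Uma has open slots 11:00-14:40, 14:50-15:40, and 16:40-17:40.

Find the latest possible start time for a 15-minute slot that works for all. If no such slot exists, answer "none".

Bob free within 10:00–18:30: 10:00–13:30, 13:45–15:05, 15:55–16:00, 16:10–17:25.
Bob ∩ Jun: 10:00–13:25, 13:50–15:05, 16:45–17:25.
Bob ∩ Jun ∩ Rania: 13:00–13:10, 16:45–17:25.
Bob ∩ Jun ∩ Rania ∩ Uma: 13:00–13:10, 16:45–17:25.
Windows ≥ 15 min: 16:45–17:25.
Latest start in the last window 16:45–17:25 is 17:25 − 15 min = 17:10.

17:10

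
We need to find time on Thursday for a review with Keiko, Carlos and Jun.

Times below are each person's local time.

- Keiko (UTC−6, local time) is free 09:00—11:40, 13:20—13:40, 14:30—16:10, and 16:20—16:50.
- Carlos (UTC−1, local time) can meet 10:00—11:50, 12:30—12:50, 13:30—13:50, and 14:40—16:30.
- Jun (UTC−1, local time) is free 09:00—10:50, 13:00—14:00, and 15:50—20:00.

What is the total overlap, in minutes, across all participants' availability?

40 minutes

Keiko → UTC: 15:00–17:40, 19:20–19:40, 20:30–22:10, 22:20–22:50.
Carlos → UTC: 11:00–12:50, 13:30–13:50, 14:30–14:50, 15:40–17:30.
Jun → UTC: 10:00–11:50, 14:00–15:00, 16:50–21:00.
Keiko ∩ Carlos: 15:40–17:30.
Keiko ∩ Carlos ∩ Jun: 16:50–17:30.
Total common minutes: 40.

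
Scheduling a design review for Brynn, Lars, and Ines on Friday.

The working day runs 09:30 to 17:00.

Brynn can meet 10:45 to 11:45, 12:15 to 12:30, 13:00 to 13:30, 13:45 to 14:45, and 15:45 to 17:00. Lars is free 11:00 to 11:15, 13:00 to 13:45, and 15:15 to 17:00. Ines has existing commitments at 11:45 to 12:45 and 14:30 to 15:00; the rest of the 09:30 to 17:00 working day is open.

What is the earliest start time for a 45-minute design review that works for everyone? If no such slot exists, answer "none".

15:45

Ines free within 09:30–17:00: 09:30–11:45, 12:45–14:30, 15:00–17:00.
Brynn ∩ Lars: 11:00–11:15, 13:00–13:30, 15:45–17:00.
Brynn ∩ Lars ∩ Ines: 11:00–11:15, 13:00–13:30, 15:45–17:00.
Windows ≥ 45 min: 15:45–17:00.
Earliest such window starts at 15:45.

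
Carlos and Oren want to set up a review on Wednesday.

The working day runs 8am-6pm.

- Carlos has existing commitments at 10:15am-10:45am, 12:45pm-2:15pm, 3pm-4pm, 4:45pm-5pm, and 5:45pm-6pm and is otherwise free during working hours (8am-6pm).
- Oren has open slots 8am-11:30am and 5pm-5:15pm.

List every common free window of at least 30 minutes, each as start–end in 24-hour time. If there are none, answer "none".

Carlos free within 08:00–18:00: 08:00–10:15, 10:45–12:45, 14:15–15:00, 16:00–16:45, 17:00–17:45.
Carlos ∩ Oren: 08:00–10:15, 10:45–11:30, 17:00–17:15.
Windows ≥ 30 min: 08:00–10:15, 10:45–11:30.

08:00–10:15, 10:45–11:30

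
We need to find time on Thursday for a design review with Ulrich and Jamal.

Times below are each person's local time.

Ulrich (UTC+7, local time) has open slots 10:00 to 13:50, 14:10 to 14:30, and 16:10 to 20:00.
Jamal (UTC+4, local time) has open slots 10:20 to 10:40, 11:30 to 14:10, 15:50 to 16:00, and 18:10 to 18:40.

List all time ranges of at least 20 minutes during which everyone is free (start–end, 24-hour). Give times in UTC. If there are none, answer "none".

Ulrich → UTC: 03:00–06:50, 07:10–07:30, 09:10–13:00.
Jamal → UTC: 06:20–06:40, 07:30–10:10, 11:50–12:00, 14:10–14:40.
Ulrich ∩ Jamal: 06:20–06:40, 09:10–10:10, 11:50–12:00.
Windows ≥ 20 min: 06:20–06:40, 09:10–10:10.

06:20–06:40, 09:10–10:10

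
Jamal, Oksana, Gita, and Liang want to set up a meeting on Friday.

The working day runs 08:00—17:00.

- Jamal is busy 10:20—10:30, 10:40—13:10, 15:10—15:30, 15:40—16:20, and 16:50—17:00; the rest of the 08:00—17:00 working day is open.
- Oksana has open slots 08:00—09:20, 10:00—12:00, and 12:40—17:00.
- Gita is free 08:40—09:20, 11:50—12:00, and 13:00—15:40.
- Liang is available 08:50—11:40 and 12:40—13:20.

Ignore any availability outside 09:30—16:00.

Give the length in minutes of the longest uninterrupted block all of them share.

Jamal free within 08:00–17:00: 08:00–10:20, 10:30–10:40, 13:10–15:10, 15:30–15:40, 16:20–16:50.
Jamal ∩ Oksana: 08:00–09:20, 10:00–10:20, 10:30–10:40, 13:10–15:10, 15:30–15:40, 16:20–16:50.
Jamal ∩ Oksana ∩ Gita: 08:40–09:20, 13:10–15:10, 15:30–15:40.
Jamal ∩ Oksana ∩ Gita ∩ Liang: 08:50–09:20, 13:10–13:20.
Restricted to 09:30–16:00: 13:10–13:20.
Single common window of 10 minutes.

10 minutes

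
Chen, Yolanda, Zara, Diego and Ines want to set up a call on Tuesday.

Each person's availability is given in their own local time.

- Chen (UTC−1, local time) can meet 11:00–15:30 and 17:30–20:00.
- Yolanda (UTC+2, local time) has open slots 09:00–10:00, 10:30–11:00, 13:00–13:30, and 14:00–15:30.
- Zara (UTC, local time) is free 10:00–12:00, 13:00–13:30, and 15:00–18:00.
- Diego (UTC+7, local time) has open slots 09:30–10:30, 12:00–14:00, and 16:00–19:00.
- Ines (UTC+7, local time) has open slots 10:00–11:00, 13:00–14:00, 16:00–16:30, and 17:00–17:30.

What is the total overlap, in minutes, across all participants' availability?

0 minutes

Chen → UTC: 12:00–16:30, 18:30–21:00.
Yolanda → UTC: 07:00–08:00, 08:30–09:00, 11:00–11:30, 12:00–13:30.
Zara → UTC: 10:00–12:00, 13:00–13:30, 15:00–18:00.
Diego → UTC: 02:30–03:30, 05:00–07:00, 09:00–12:00.
Ines → UTC: 03:00–04:00, 06:00–07:00, 09:00–09:30, 10:00–10:30.
Chen ∩ Yolanda: 12:00–13:30.
Chen ∩ Yolanda ∩ Zara: 13:00–13:30.
Chen ∩ Yolanda ∩ Zara ∩ Diego: (none).
Chen ∩ Yolanda ∩ Zara ∩ Diego ∩ Ines: (none).
Total common minutes: 0.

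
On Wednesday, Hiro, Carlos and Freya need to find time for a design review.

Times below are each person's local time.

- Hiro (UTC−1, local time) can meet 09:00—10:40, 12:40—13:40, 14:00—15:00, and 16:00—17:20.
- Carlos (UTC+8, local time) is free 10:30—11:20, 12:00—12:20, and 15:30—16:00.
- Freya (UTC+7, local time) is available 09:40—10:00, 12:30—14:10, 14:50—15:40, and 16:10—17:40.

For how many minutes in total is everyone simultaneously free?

0 minutes

Hiro → UTC: 10:00–11:40, 13:40–14:40, 15:00–16:00, 17:00–18:20.
Carlos → UTC: 02:30–03:20, 04:00–04:20, 07:30–08:00.
Freya → UTC: 02:40–03:00, 05:30–07:10, 07:50–08:40, 09:10–10:40.
Hiro ∩ Carlos: (none).
Hiro ∩ Carlos ∩ Freya: (none).
Total common minutes: 0.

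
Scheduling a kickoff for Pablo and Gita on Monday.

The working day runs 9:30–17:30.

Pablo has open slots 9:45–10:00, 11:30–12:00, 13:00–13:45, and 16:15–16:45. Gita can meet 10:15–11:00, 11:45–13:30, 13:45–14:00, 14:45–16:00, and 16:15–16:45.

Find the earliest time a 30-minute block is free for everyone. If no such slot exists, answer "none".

13:00

Pablo ∩ Gita: 11:45–12:00, 13:00–13:30, 16:15–16:45.
Windows ≥ 30 min: 13:00–13:30, 16:15–16:45.
Earliest such window starts at 13:00.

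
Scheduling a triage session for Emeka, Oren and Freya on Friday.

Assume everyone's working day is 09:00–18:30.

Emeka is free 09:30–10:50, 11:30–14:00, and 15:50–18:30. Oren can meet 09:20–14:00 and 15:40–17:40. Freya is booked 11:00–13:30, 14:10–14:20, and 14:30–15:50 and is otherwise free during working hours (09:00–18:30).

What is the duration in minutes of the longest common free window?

110 minutes

Freya free within 09:00–18:30: 09:00–11:00, 13:30–14:10, 14:20–14:30, 15:50–18:30.
Emeka ∩ Oren: 09:30–10:50, 11:30–14:00, 15:50–17:40.
Emeka ∩ Oren ∩ Freya: 09:30–10:50, 13:30–14:00, 15:50–17:40.
Common window lengths: 80, 30, 110 min; longest is 110.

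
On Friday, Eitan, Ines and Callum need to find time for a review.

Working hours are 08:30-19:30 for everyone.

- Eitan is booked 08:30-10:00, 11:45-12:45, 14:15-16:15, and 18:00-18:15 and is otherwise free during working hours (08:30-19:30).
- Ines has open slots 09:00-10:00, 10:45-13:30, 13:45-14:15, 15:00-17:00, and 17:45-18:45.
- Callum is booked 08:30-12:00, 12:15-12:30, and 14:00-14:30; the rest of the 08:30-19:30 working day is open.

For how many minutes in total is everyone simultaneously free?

150 minutes

Eitan free within 08:30–19:30: 10:00–11:45, 12:45–14:15, 16:15–18:00, 18:15–19:30.
Callum free within 08:30–19:30: 12:00–12:15, 12:30–14:00, 14:30–19:30.
Eitan ∩ Ines: 10:45–11:45, 12:45–13:30, 13:45–14:15, 16:15–17:00, 17:45–18:00, 18:15–18:45.
Eitan ∩ Ines ∩ Callum: 12:45–13:30, 13:45–14:00, 16:15–17:00, 17:45–18:00, 18:15–18:45.
Total common minutes: 45 + 15 + 45 + 15 + 30 = 150.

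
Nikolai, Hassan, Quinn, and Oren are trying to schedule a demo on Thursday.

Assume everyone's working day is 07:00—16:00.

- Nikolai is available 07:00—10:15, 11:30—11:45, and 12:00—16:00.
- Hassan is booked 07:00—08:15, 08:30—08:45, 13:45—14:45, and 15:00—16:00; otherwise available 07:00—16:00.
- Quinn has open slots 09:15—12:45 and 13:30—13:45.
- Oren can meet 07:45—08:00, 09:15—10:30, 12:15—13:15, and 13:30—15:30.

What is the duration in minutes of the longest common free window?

60 minutes

Hassan free within 07:00–16:00: 08:15–08:30, 08:45–13:45, 14:45–15:00.
Nikolai ∩ Hassan: 08:15–08:30, 08:45–10:15, 11:30–11:45, 12:00–13:45, 14:45–15:00.
Nikolai ∩ Hassan ∩ Quinn: 09:15–10:15, 11:30–11:45, 12:00–12:45, 13:30–13:45.
Nikolai ∩ Hassan ∩ Quinn ∩ Oren: 09:15–10:15, 12:15–12:45, 13:30–13:45.
Common window lengths: 60, 30, 15 min; longest is 60.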